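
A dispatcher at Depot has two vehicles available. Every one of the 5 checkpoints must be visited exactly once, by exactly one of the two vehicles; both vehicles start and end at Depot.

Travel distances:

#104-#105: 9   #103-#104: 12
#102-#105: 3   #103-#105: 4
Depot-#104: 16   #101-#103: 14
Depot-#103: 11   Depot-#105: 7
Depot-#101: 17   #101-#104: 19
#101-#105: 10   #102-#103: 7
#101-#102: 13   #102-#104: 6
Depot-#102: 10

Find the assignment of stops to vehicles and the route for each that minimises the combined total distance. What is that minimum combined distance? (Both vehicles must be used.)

Minimum combined distance: 73.

Check every non-empty split of the stops between the two vehicles; for each half take its own optimal tour:
  {#101} + {#102, #103, #104, #105}: 34 + 39 = 73
  {#102} + {#101, #103, #104, #105}: 20 + 59 = 79
  {#101, #102} + {#103, #104, #105}: 40 + 39 = 79
  {#103} + {#101, #102, #104, #105}: 22 + 52 = 74
  {#101, #103} + {#102, #104, #105}: 42 + 32 = 74
  {#102, #103} + {#101, #104, #105}: 28 + 52 = 80
  … (15 splits in total)
Best: vehicle 1 Depot → #101 → Depot = 34; vehicle 2 Depot → #102 → #104 → #103 → #105 → Depot = 39; combined 73.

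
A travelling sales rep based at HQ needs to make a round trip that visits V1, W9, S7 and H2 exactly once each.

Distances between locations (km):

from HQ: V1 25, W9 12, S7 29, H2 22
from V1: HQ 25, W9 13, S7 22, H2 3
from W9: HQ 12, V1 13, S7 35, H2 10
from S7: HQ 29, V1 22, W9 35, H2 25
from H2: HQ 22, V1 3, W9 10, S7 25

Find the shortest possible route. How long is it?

With 4 stops there are 4!/2 = 12 distinct round trips (a route and its reverse cost the same).
HQ - V1 - W9 - S7 - H2 - HQ: 25+13+35+25+22 = 120
HQ - V1 - W9 - H2 - S7 - HQ: 25+13+10+25+29 = 102
HQ - V1 - S7 - W9 - H2 - HQ: 25+22+35+10+22 = 114
HQ - V1 - S7 - H2 - W9 - HQ: 25+22+25+10+12 = 94
HQ - V1 - H2 - W9 - S7 - HQ: 25+3+10+35+29 = 102
HQ - V1 - H2 - S7 - W9 - HQ: 25+3+25+35+12 = 100
HQ - W9 - V1 - S7 - H2 - HQ: 12+13+22+25+22 = 94
HQ - W9 - V1 - H2 - S7 - HQ: 12+13+3+25+29 = 82
HQ - W9 - S7 - V1 - H2 - HQ: 12+35+22+3+22 = 94
HQ - W9 - H2 - V1 - S7 - HQ: 12+10+3+22+29 = 76
HQ - S7 - V1 - W9 - H2 - HQ: 29+22+13+10+22 = 96
HQ - S7 - W9 - V1 - H2 - HQ: 29+35+13+3+22 = 102
The minimum is 76.
One optimal route: HQ → W9 → H2 → V1 → S7 → HQ (or its reverse).

Shortest round trip = 76 km.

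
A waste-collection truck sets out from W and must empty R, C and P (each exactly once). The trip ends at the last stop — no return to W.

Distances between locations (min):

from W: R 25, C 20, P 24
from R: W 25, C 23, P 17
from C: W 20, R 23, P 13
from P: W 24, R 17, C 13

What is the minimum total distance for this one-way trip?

There are 3! = 6 possible orderings.
W → R → C → P: 25+23+13 = 61
W → R → P → C: 25+17+13 = 55
W → C → R → P: 20+23+17 = 60
W → C → P → R: 20+13+17 = 50
W → P → R → C: 24+17+23 = 64
W → P → C → R: 24+13+23 = 60
The minimum is 50.
One shortest path: W → C → P → R.

50 min — the minimum one-way total.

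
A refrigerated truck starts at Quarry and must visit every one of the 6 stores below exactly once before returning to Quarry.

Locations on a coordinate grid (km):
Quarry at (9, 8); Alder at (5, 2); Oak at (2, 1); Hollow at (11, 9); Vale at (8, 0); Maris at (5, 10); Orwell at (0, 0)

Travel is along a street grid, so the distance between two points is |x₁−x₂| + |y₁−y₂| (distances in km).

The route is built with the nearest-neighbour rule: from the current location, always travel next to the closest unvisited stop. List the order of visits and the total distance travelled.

Quarry → [Hollow:3 / Maris:6 / Vale:9 / Alder:10 / Oak:14 / Orwell:17] → Hollow (3)
Hollow → [Maris:7 / Vale:12 / Alder:13 / Oak:17 / Orwell:20] → Maris (7)
Maris → [Alder:8 / Oak:12 / Vale:13 / Orwell:15] → Alder (8)
Alder → [Oak:4 / Vale:5 / Orwell:7] → Oak (4)
Oak → [Orwell:3 / Vale:7] → Orwell (3)
Orwell → [Vale:8] → Vale (8)
Return Vale→Quarry: 9.
Total = 3 + 7 + 8 + 4 + 3 + 8 + 9 = 42.

Total distance 42 km via the nearest-neighbour route Quarry → Hollow → Maris → Alder → Oak → Orwell → Vale → Quarry.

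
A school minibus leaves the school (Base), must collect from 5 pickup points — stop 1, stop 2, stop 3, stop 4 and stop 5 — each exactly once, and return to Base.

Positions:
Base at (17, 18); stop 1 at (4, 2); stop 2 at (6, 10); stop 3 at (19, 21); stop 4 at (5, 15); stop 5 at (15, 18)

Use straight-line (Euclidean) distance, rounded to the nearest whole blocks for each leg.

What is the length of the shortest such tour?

There are 60 distinct closed tours to check (reversals are equivalent).
Base - stop 1 - stop 2 - stop 3 - stop 4 - stop 5 - Base: 21+8+17+15+10+2 = 73
Base - stop 1 - stop 2 - stop 3 - stop 5 - stop 4 - Base: 21+8+17+5+10+12 = 73
Base - stop 1 - stop 2 - stop 4 - stop 3 - stop 5 - Base: 21+8+5+15+5+2 = 56
Base - stop 1 - stop 2 - stop 4 - stop 5 - stop 3 - Base: 21+8+5+10+5+4 = 53
Base - stop 1 - stop 2 - stop 5 - stop 3 - stop 4 - Base: 21+8+12+5+15+12 = 73
Base - stop 1 - stop 2 - stop 5 - stop 4 - stop 3 - Base: 21+8+12+10+15+4 = 70
Base - stop 1 - stop 3 - stop 2 - stop 4 - stop 5 - Base: 21+24+17+5+10+2 = 79
Base - stop 1 - stop 3 - stop 2 - stop 5 - stop 4 - Base: 21+24+17+12+10+12 = 96
Base - stop 1 - stop 3 - stop 4 - stop 2 - stop 5 - Base: 21+24+15+5+12+2 = 79
Base - stop 1 - stop 3 - stop 4 - stop 5 - stop 2 - Base: 21+24+15+10+12+14 = 96
Base - stop 1 - stop 3 - stop 5 - stop 2 - stop 4 - Base: 21+24+5+12+5+12 = 79
Base - stop 1 - stop 3 - stop 5 - stop 4 - stop 2 - Base: 21+24+5+10+5+14 = 79
Base - stop 1 - stop 4 - stop 2 - stop 3 - stop 5 - Base: 21+13+5+17+5+2 = 63
Base - stop 1 - stop 4 - stop 2 - stop 5 - stop 3 - Base: 21+13+5+12+5+4 = 60
… (46 more)
The minimum is 53.
One optimal route: Base → stop 1 → stop 2 → stop 4 → stop 5 → stop 3 → Base (or its reverse).

Minimum total distance: 53 blocks.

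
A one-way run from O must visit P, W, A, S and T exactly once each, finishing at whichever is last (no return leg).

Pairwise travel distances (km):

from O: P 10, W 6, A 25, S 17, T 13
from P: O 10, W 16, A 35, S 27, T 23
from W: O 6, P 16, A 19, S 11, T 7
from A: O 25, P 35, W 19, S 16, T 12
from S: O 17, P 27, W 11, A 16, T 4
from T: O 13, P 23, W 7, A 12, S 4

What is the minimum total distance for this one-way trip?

53 km — the minimum one-way total.

There are 5! = 120 possible orderings.
O → P → W → A → S → T: 10+16+19+16+4 = 65
O → P → W → A → T → S: 10+16+19+12+4 = 61
O → P → W → S → A → T: 10+16+11+16+12 = 65
O → P → W → S → T → A: 10+16+11+4+12 = 53
O → P → W → T → A → S: 10+16+7+12+16 = 61
O → P → W → T → S → A: 10+16+7+4+16 = 53
O → P → A → W → S → T: 10+35+19+11+4 = 79
O → P → A → W → T → S: 10+35+19+7+4 = 75
O → P → A → S → W → T: 10+35+16+11+7 = 79
O → P → A → S → T → W: 10+35+16+4+7 = 72
O → P → A → T → W → S: 10+35+12+7+11 = 75
O → P → A → T → S → W: 10+35+12+4+11 = 72
O → P → S → W → A → T: 10+27+11+19+12 = 79
O → P → S → W → T → A: 10+27+11+7+12 = 67
… (106 more)
The minimum is 53.
One shortest path: O → P → W → S → T → A.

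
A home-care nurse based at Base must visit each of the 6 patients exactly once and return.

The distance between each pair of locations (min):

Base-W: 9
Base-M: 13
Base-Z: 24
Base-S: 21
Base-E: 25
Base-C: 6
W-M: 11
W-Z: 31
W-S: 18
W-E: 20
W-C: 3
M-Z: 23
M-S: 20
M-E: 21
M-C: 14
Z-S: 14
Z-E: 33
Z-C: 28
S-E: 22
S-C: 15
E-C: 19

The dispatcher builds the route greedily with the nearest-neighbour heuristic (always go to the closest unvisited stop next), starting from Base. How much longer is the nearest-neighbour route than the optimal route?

Excess over optimum: 11 min.

Base: C=6, W=9, M=13, S=21, Z=24, E=25 ⇒ C
C: W=3, M=14, S=15, E=19, Z=28 ⇒ W
W: M=11, S=18, E=20, Z=31 ⇒ M
M: S=20, E=21, Z=23 ⇒ S
S: Z=14, E=22 ⇒ Z
Z: E=33 ⇒ E
NN route Base → C → W → M → S → Z → E → Base costs 112.
Optimal: Base → M → Z → S → E → W → C → Base costs 101 (by enumerating all 360 distinct tours).
Excess = 112 − 101 = 11.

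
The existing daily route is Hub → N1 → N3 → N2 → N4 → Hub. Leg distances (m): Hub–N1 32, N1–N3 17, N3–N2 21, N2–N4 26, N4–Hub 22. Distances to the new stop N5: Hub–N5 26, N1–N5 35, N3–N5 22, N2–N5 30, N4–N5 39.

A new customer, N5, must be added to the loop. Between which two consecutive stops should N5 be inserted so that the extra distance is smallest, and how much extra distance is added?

Insertion cost between consecutive stops i–j is d(i,N5) + d(N5,j) − d(i,j):
  between Hub and N1: 26 + 35 − 32 = 29
  between N1 and N3: 35 + 22 − 17 = 40
  between N3 and N2: 22 + 30 − 21 = 31
  between N2 and N4: 30 + 39 − 26 = 43
  between N4 and Hub: 39 + 26 − 22 = 43
Cheapest insertion is between Hub and N1, adding 29.
New total = 118 + 29 = 147.

+29 m — insert N5 between Hub and N1.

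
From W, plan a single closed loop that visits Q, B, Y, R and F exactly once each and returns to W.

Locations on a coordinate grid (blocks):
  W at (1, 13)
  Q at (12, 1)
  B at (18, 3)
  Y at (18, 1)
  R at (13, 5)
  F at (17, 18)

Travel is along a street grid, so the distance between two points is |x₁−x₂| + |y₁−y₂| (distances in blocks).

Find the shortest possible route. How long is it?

70 blocks — the shortest possible round trip.

W-Q-B-Y-R-F-W: 23+8+2+9+17+21 = 80
W-Q-B-Y-F-R-W: 23+8+2+18+17+20 = 88
W-Q-B-R-Y-F-W: 23+8+7+9+18+21 = 86
W-Q-B-R-F-Y-W: 23+8+7+17+18+29 = 102
W-Q-B-F-Y-R-W: 23+8+16+18+9+20 = 94
W-Q-B-F-R-Y-W: 23+8+16+17+9+29 = 102
W-Q-Y-B-R-F-W: 23+6+2+7+17+21 = 76
W-Q-Y-B-F-R-W: 23+6+2+16+17+20 = 84
W-Q-Y-R-B-F-W: 23+6+9+7+16+21 = 82
W-Q-Y-R-F-B-W: 23+6+9+17+16+27 = 98
W-Q-Y-F-B-R-W: 23+6+18+16+7+20 = 90
W-Q-Y-F-R-B-W: 23+6+18+17+7+27 = 98
W-Q-R-B-Y-F-W: 23+5+7+2+18+21 = 76
W-Q-R-B-F-Y-W: 23+5+7+16+18+29 = 98
… (46 more)
W-R-Q-Y-B-F-W: 20+5+6+2+16+21 = 70  ← best
The minimum is 70.
One optimal route: W → R → Q → Y → B → F → W (or its reverse).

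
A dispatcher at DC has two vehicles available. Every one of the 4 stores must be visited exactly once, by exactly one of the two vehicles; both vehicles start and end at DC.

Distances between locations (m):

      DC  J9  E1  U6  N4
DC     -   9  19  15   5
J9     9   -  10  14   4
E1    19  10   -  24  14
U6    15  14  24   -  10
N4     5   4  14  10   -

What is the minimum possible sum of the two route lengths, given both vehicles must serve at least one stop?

There are 2^3 − 1 = 7 ways to divide the 4 stops into two non-empty groups. For each, the best each vehicle can do is its own shortest tour through its group:
  {J9} + {E1, U6, N4}: 18 + 58 = 76
  {E1} + {J9, U6, N4}: 38 + 38 = 76
  {J9, E1} + {U6, N4}: 38 + 30 = 68
  {U6} + {J9, E1, N4}: 30 + 38 = 68
  {J9, U6} + {E1, N4}: 38 + 38 = 76
  {E1, U6} + {J9, N4}: 58 + 18 = 76
  … (7 splits in total)
Best: vehicle 1 DC → J9 → E1 → DC = 38; vehicle 2 DC → U6 → N4 → DC = 30; combined 68.

68 m — the smallest possible combined total.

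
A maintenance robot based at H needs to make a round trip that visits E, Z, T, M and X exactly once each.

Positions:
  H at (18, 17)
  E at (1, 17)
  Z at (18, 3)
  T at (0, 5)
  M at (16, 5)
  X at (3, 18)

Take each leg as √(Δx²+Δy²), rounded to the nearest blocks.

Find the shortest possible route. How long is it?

Shortest round trip = 62 blocks.

With 5 stops there are 5!/2 = 60 distinct round trips (a route and its reverse cost the same).
H → E → Z → T → M → X → H: 17+22+18+16+18+15 = 106
H → E → Z → T → X → M → H: 17+22+18+13+18+12 = 100
H → E → Z → M → T → X → H: 17+22+3+16+13+15 = 86
H → E → Z → M → X → T → H: 17+22+3+18+13+22 = 95
H → E → Z → X → T → M → H: 17+22+21+13+16+12 = 101
H → E → Z → X → M → T → H: 17+22+21+18+16+22 = 116
H → E → T → Z → M → X → H: 17+12+18+3+18+15 = 83
H → E → T → Z → X → M → H: 17+12+18+21+18+12 = 98
H → E → T → M → Z → X → H: 17+12+16+3+21+15 = 84
H → E → T → M → X → Z → H: 17+12+16+18+21+14 = 98
H → E → T → X → Z → M → H: 17+12+13+21+3+12 = 78
H → E → T → X → M → Z → H: 17+12+13+18+3+14 = 77
H → E → M → Z → T → X → H: 17+19+3+18+13+15 = 85
H → E → M → Z → X → T → H: 17+19+3+21+13+22 = 95
… (46 more)
H → Z → M → T → E → X → H: 14+3+16+12+2+15 = 62  ← best
The minimum is 62.
One optimal route: H → Z → M → T → E → X → H (or its reverse).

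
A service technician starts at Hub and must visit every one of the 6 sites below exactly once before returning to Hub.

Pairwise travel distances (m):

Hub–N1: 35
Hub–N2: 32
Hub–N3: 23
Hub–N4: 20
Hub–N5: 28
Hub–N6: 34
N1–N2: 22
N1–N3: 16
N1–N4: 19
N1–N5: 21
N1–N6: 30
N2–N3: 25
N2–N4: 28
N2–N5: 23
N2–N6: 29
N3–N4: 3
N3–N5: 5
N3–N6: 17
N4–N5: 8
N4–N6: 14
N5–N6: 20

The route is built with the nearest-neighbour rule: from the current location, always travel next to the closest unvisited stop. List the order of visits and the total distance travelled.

Hub → [N4:20 / N3:23 / N5:28 / N2:32 / N6:34 / N1:35] → N4 (20)
N4 → [N3:3 / N5:8 / N6:14 / N1:19 / N2:28] → N3 (3)
N3 → [N5:5 / N1:16 / N6:17 / N2:25] → N5 (5)
N5 → [N6:20 / N1:21 / N2:23] → N6 (20)
N6 → [N2:29 / N1:30] → N2 (29)
N2 → [N1:22] → N1 (22)
Return N1→Hub: 35.
Total = 20 + 3 + 5 + 20 + 29 + 22 + 35 = 134.

134 m along Hub → N4 → N3 → N5 → N6 → N2 → N1 → Hub.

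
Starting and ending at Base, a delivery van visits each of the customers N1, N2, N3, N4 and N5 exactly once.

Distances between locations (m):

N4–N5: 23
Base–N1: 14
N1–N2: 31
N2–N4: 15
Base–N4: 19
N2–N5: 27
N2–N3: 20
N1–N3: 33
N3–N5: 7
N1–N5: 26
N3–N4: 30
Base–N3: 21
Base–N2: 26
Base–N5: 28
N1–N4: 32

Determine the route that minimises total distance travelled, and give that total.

There are 60 distinct closed tours to check (reversals are equivalent).
Base→N1→N2→N3→N4→N5→Base: 14+31+20+30+23+28 = 146
Base→N1→N2→N3→N5→N4→Base: 14+31+20+7+23+19 = 114
Base→N1→N2→N4→N3→N5→Base: 14+31+15+30+7+28 = 125
Base→N1→N2→N4→N5→N3→Base: 14+31+15+23+7+21 = 111
Base→N1→N2→N5→N3→N4→Base: 14+31+27+7+30+19 = 128
Base→N1→N2→N5→N4→N3→Base: 14+31+27+23+30+21 = 146
Base→N1→N3→N2→N4→N5→Base: 14+33+20+15+23+28 = 133
Base→N1→N3→N2→N5→N4→Base: 14+33+20+27+23+19 = 136
Base→N1→N3→N4→N2→N5→Base: 14+33+30+15+27+28 = 147
Base→N1→N3→N4→N5→N2→Base: 14+33+30+23+27+26 = 153
Base→N1→N3→N5→N2→N4→Base: 14+33+7+27+15+19 = 115
Base→N1→N3→N5→N4→N2→Base: 14+33+7+23+15+26 = 118
Base→N1→N4→N2→N3→N5→Base: 14+32+15+20+7+28 = 116
Base→N1→N4→N2→N5→N3→Base: 14+32+15+27+7+21 = 116
… (46 more)
Base→N1→N5→N3→N2→N4→Base: 14+26+7+20+15+19 = 101  ← best
The minimum is 101.
One optimal route: Base → N1 → N5 → N3 → N2 → N4 → Base (or its reverse).

101 m — the shortest possible round trip.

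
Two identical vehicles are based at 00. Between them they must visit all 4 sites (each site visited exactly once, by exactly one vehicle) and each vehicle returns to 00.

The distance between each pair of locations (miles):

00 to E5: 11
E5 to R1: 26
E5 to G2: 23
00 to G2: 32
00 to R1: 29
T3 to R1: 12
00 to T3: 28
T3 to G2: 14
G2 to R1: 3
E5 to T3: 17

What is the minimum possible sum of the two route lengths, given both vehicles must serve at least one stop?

Try each way of splitting the stops between the two vehicles (each non-empty) and, for each split, find the best tour for each vehicle:
  {E5} + {T3, G2, R1}: 22 + 74 = 96
  {T3} + {E5, G2, R1}: 56 + 66 = 122
  {E5, T3} + {G2, R1}: 56 + 64 = 120
  {G2} + {E5, T3, R1}: 64 + 69 = 133
  {E5, G2} + {T3, R1}: 66 + 69 = 135
  {T3, G2} + {E5, R1}: 74 + 66 = 140
  … (7 splits in total)
Best: vehicle 1 00 → E5 → 00 = 22; vehicle 2 00 → T3 → G2 → R1 → 00 = 74; combined 96.

96 miles — the smallest possible combined total.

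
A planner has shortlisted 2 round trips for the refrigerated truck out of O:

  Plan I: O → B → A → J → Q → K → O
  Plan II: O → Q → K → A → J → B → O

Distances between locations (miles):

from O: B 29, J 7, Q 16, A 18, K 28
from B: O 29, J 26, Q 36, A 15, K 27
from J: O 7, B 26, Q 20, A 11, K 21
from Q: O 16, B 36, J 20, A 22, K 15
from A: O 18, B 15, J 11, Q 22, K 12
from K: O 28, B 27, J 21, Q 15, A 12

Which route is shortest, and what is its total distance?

Shortest is Plan II, total 109 miles.

Plan I: 29 + 15 + 11 + 20 + 15 + 28 = 118
Plan II: 16 + 15 + 12 + 11 + 26 + 29 = 109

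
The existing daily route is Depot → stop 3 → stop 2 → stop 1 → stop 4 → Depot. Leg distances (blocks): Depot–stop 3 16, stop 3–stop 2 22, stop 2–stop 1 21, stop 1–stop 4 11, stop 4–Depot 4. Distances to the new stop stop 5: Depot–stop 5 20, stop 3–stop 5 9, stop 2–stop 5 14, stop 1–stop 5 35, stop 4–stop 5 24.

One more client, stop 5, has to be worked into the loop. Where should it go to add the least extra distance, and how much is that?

Minimum extra distance: 1 blocks, inserting stop 5 between stop 3 and stop 2.

Insertion cost between consecutive stops i–j is d(i,stop 5) + d(stop 5,j) − d(i,j):
  between Depot and stop 3: 20 + 9 − 16 = 13
  between stop 3 and stop 2: 9 + 14 − 22 = 1
  between stop 2 and stop 1: 14 + 35 − 21 = 28
  between stop 1 and stop 4: 35 + 24 − 11 = 48
  between stop 4 and Depot: 24 + 20 − 4 = 40
Cheapest insertion is between stop 3 and stop 2, adding 1.
New total = 74 + 1 = 75.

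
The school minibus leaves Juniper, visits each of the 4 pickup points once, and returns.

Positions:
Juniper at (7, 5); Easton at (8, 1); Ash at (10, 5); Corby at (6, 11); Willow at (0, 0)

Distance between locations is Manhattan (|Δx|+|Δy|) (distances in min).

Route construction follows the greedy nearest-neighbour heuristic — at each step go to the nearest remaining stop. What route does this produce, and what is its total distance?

Nearest-neighbour total = 42 min; route Juniper → Ash → Easton → Willow → Corby → Juniper.

Juniper → [Ash:3 / Easton:5 / Corby:7 / Willow:12] → Ash (3)
Ash → [Easton:6 / Corby:10 / Willow:15] → Easton (6)
Easton → [Willow:9 / Corby:12] → Willow (9)
Willow → [Corby:17] → Corby (17)
Return Corby→Juniper: 7.
Total = 3 + 6 + 9 + 17 + 7 = 42.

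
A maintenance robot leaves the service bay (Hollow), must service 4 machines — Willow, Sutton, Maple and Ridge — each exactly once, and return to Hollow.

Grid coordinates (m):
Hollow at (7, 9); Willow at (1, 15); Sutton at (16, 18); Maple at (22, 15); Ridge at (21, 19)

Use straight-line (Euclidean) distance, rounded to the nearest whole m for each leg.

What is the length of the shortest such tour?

With 4 stops there are 4!/2 = 12 distinct round trips (a route and its reverse cost the same).
Hollow - Willow - Sutton - Maple - Ridge - Hollow: 8+15+7+4+17 = 51
Hollow - Willow - Sutton - Ridge - Maple - Hollow: 8+15+5+4+16 = 48
Hollow - Willow - Maple - Sutton - Ridge - Hollow: 8+21+7+5+17 = 58
Hollow - Willow - Maple - Ridge - Sutton - Hollow: 8+21+4+5+13 = 51
Hollow - Willow - Ridge - Sutton - Maple - Hollow: 8+20+5+7+16 = 56
Hollow - Willow - Ridge - Maple - Sutton - Hollow: 8+20+4+7+13 = 52
Hollow - Sutton - Willow - Maple - Ridge - Hollow: 13+15+21+4+17 = 70
Hollow - Sutton - Willow - Ridge - Maple - Hollow: 13+15+20+4+16 = 68
Hollow - Sutton - Maple - Willow - Ridge - Hollow: 13+7+21+20+17 = 78
Hollow - Sutton - Ridge - Willow - Maple - Hollow: 13+5+20+21+16 = 75
Hollow - Maple - Willow - Sutton - Ridge - Hollow: 16+21+15+5+17 = 74
Hollow - Maple - Sutton - Willow - Ridge - Hollow: 16+7+15+20+17 = 75
The minimum is 48.
One optimal route: Hollow → Willow → Sutton → Ridge → Maple → Hollow (or its reverse).

Minimum total distance: 48 m.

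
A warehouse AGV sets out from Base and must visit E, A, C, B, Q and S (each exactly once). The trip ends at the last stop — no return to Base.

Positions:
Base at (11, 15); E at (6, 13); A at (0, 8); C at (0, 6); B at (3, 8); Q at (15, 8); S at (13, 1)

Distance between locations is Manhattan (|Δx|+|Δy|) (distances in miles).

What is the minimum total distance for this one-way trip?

There are 6! = 720 possible orderings.
Base - E - A - C - B - Q - S: 7+11+2+5+12+9 = 46
Base - E - A - C - B - S - Q: 7+11+2+5+17+9 = 51
Base - E - A - C - Q - B - S: 7+11+2+17+12+17 = 66
Base - E - A - C - Q - S - B: 7+11+2+17+9+17 = 63
Base - E - A - C - S - B - Q: 7+11+2+18+17+12 = 67
Base - E - A - C - S - Q - B: 7+11+2+18+9+12 = 59
Base - E - A - B - C - Q - S: 7+11+3+5+17+9 = 52
Base - E - A - B - C - S - Q: 7+11+3+5+18+9 = 53
… (712 more)
The minimum is 46.
One shortest path: Base → E → A → C → B → Q → S.

Minimum one-way distance = 46 miles.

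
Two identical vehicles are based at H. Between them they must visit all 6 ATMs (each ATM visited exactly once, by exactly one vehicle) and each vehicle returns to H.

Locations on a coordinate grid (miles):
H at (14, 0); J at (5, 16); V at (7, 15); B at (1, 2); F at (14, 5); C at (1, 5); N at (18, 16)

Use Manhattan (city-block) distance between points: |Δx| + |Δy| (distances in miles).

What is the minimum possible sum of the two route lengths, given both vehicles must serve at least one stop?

Try each way of splitting the stops between the two vehicles (each non-empty) and, for each split, find the best tour for each vehicle:
  {J} + {V, B, F, C, N}: 50 + 66 = 116
  {V} + {J, B, F, C, N}: 44 + 66 = 110
  {J, V} + {B, F, C, N}: 50 + 66 = 116
  {B} + {J, V, F, C, N}: 30 + 68 = 98
  {J, B} + {V, F, C, N}: 58 + 66 = 124
  {V, B} + {J, F, C, N}: 56 + 66 = 122
  … (31 splits in total)
  {F} + {J, V, B, C, N}: 10 + 68 = 78  ← best
Best: vehicle 1 H → F → H = 10; vehicle 2 H → B → C → J → V → N → H = 68; combined 78.

78 miles — the smallest possible combined total.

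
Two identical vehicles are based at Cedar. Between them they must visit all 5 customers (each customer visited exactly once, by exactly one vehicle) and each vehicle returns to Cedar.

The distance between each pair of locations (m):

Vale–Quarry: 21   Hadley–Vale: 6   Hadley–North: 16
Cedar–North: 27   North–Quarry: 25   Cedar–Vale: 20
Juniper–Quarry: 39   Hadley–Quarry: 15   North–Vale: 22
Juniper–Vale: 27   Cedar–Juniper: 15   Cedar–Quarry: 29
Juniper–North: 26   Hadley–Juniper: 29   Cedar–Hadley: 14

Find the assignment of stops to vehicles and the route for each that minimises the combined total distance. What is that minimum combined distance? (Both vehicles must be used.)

123 m — the smallest possible combined total.

Try each way of splitting the stops between the two vehicles (each non-empty) and, for each split, find the best tour for each vehicle:
  {Hadley} + {Juniper, North, Vale, Quarry}: 28 + 107 = 135
  {Juniper} + {Hadley, North, Vale, Quarry}: 30 + 93 = 123
  {Hadley, Juniper} + {North, Vale, Quarry}: 58 + 93 = 151
  {North} + {Hadley, Juniper, Vale, Quarry}: 54 + 92 = 146
  {Hadley, North} + {Juniper, Vale, Quarry}: 57 + 92 = 149
  {Juniper, North} + {Hadley, Vale, Quarry}: 68 + 70 = 138
  … (15 splits in total)
Best: vehicle 1 Cedar → Juniper → Cedar = 30; vehicle 2 Cedar → Hadley → Vale → Quarry → North → Cedar = 93; combined 123.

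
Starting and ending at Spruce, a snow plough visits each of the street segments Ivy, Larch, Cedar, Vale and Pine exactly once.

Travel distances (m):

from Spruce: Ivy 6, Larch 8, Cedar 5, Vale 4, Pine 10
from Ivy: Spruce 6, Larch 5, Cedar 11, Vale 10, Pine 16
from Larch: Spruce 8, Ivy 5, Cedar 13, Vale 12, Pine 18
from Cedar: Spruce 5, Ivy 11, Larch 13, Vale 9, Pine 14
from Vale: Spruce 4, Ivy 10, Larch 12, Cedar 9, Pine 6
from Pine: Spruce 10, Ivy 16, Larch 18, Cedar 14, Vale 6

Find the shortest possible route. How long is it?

48 m — the shortest possible round trip.

There are 60 distinct closed tours to check (reversals are equivalent).
Spruce - Ivy - Larch - Cedar - Vale - Pine - Spruce: 6+5+13+9+6+10 = 49
Spruce - Ivy - Larch - Cedar - Pine - Vale - Spruce: 6+5+13+14+6+4 = 48
Spruce - Ivy - Larch - Vale - Cedar - Pine - Spruce: 6+5+12+9+14+10 = 56
Spruce - Ivy - Larch - Vale - Pine - Cedar - Spruce: 6+5+12+6+14+5 = 48
Spruce - Ivy - Larch - Pine - Cedar - Vale - Spruce: 6+5+18+14+9+4 = 56
Spruce - Ivy - Larch - Pine - Vale - Cedar - Spruce: 6+5+18+6+9+5 = 49
Spruce - Ivy - Cedar - Larch - Vale - Pine - Spruce: 6+11+13+12+6+10 = 58
Spruce - Ivy - Cedar - Larch - Pine - Vale - Spruce: 6+11+13+18+6+4 = 58
Spruce - Ivy - Cedar - Vale - Larch - Pine - Spruce: 6+11+9+12+18+10 = 66
Spruce - Ivy - Cedar - Vale - Pine - Larch - Spruce: 6+11+9+6+18+8 = 58
Spruce - Ivy - Cedar - Pine - Larch - Vale - Spruce: 6+11+14+18+12+4 = 65
Spruce - Ivy - Cedar - Pine - Vale - Larch - Spruce: 6+11+14+6+12+8 = 57
Spruce - Ivy - Vale - Larch - Cedar - Pine - Spruce: 6+10+12+13+14+10 = 65
Spruce - Ivy - Vale - Larch - Pine - Cedar - Spruce: 6+10+12+18+14+5 = 65
… (46 more)
The minimum is 48.
One optimal route: Spruce → Ivy → Larch → Cedar → Pine → Vale → Spruce (or its reverse).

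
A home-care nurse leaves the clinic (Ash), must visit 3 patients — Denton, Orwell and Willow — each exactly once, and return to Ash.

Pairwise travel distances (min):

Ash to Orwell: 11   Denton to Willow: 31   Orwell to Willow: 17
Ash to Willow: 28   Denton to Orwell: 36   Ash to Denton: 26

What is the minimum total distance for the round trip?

Ash → Denton → Orwell → Willow → Ash: 26+36+17+28 = 107
Ash → Denton → Willow → Orwell → Ash: 26+31+17+11 = 85
Ash → Orwell → Denton → Willow → Ash: 11+36+31+28 = 106
The minimum is 85.
One optimal route: Ash → Denton → Willow → Orwell → Ash (or its reverse).

Minimum total distance: 85 min.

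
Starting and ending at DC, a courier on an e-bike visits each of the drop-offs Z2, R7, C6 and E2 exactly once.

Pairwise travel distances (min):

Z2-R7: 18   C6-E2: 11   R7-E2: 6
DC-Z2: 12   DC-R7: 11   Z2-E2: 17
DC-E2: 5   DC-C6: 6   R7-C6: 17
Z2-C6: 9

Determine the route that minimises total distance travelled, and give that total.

There are 12 distinct closed tours to check (reversals are equivalent).
DC → Z2 → R7 → C6 → E2 → DC: 12+18+17+11+5 = 63
DC → Z2 → R7 → E2 → C6 → DC: 12+18+6+11+6 = 53
DC → Z2 → C6 → R7 → E2 → DC: 12+9+17+6+5 = 49
DC → Z2 → C6 → E2 → R7 → DC: 12+9+11+6+11 = 49
DC → Z2 → E2 → R7 → C6 → DC: 12+17+6+17+6 = 58
DC → Z2 → E2 → C6 → R7 → DC: 12+17+11+17+11 = 68
DC → R7 → Z2 → C6 → E2 → DC: 11+18+9+11+5 = 54
DC → R7 → Z2 → E2 → C6 → DC: 11+18+17+11+6 = 63
DC → R7 → C6 → Z2 → E2 → DC: 11+17+9+17+5 = 59
DC → R7 → E2 → Z2 → C6 → DC: 11+6+17+9+6 = 49
DC → C6 → Z2 → R7 → E2 → DC: 6+9+18+6+5 = 44
DC → C6 → R7 → Z2 → E2 → DC: 6+17+18+17+5 = 63
The minimum is 44.
One optimal route: DC → C6 → Z2 → R7 → E2 → DC (or its reverse).

44 min — the shortest possible round trip.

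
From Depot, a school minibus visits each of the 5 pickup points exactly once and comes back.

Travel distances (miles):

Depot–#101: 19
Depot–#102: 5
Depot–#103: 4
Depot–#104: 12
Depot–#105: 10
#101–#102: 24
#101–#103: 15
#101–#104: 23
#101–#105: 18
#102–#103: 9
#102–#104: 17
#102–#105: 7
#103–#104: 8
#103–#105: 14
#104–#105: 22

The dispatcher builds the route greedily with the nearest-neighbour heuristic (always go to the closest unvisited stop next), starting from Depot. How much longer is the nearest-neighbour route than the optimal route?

Depot: #103=4, #102=5, #105=10, #104=12, #101=19 ⇒ #103
#103: #104=8, #102=9, #105=14, #101=15 ⇒ #104
#104: #102=17, #105=22, #101=23 ⇒ #102
#102: #105=7, #101=24 ⇒ #105
#105: #101=18 ⇒ #101
NN route Depot → #103 → #104 → #102 → #105 → #101 → Depot costs 73.
Optimal: Depot → #102 → #105 → #101 → #103 → #104 → Depot costs 65 (by enumerating all 60 distinct tours).
Excess = 73 − 65 = 8.

Excess over optimum: 8 miles.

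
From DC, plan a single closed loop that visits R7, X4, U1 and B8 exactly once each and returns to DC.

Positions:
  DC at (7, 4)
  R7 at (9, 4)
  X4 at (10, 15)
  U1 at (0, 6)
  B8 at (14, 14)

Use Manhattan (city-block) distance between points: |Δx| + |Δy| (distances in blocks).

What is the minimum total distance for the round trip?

DC→R7→X4→U1→B8→DC: 2+12+19+22+17 = 72
DC→R7→X4→B8→U1→DC: 2+12+5+22+9 = 50
DC→R7→U1→X4→B8→DC: 2+11+19+5+17 = 54
DC→R7→U1→B8→X4→DC: 2+11+22+5+14 = 54
DC→R7→B8→X4→U1→DC: 2+15+5+19+9 = 50
DC→R7→B8→U1→X4→DC: 2+15+22+19+14 = 72
DC→X4→R7→U1→B8→DC: 14+12+11+22+17 = 76
DC→X4→R7→B8→U1→DC: 14+12+15+22+9 = 72
DC→X4→U1→R7→B8→DC: 14+19+11+15+17 = 76
DC→X4→B8→R7→U1→DC: 14+5+15+11+9 = 54
DC→U1→R7→X4→B8→DC: 9+11+12+5+17 = 54
DC→U1→X4→R7→B8→DC: 9+19+12+15+17 = 72
The minimum is 50.
One optimal route: DC → R7 → X4 → B8 → U1 → DC (or its reverse).

Shortest round trip = 50 blocks.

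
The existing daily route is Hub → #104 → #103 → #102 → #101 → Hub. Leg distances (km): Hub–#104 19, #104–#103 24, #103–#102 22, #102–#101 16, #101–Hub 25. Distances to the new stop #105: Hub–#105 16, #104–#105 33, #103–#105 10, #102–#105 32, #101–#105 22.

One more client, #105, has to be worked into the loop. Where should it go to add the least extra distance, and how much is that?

Adding 13 km by placing #105 on the #101–Hub leg.

Insertion cost between consecutive stops i–j is d(i,#105) + d(#105,j) − d(i,j):
  between Hub and #104: 16 + 33 − 19 = 30
  between #104 and #103: 33 + 10 − 24 = 19
  between #103 and #102: 10 + 32 − 22 = 20
  between #102 and #101: 32 + 22 − 16 = 38
  between #101 and Hub: 22 + 16 − 25 = 13
Cheapest insertion is between #101 and Hub, adding 13.
New total = 106 + 13 = 119.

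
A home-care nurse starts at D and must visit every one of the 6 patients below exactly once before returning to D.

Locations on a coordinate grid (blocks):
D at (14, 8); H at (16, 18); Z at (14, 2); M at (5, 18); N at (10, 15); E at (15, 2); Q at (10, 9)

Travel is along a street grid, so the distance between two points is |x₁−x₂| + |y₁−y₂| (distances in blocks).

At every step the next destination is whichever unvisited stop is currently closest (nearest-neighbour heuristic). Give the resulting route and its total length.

From D: distances to unvisited — Q=5, Z=6, E=7, N=11, H=12, M=19. Nearest is Q (5).
From Q: distances to unvisited — N=6, Z=11, E=12, M=14, H=15. Nearest is N (6).
From N: distances to unvisited — M=8, H=9, Z=17, E=18. Nearest is M (8).
From M: distances to unvisited — H=11, Z=25, E=26. Nearest is H (11).
From H: distances to unvisited — E=17, Z=18. Nearest is E (17).
From E: distances to unvisited — Z=1. Nearest is Z (1).
Return Z→D: 6.
Total = 5 + 6 + 8 + 11 + 17 + 1 + 6 = 54.

54 blocks along D → Q → N → M → H → E → Z → D.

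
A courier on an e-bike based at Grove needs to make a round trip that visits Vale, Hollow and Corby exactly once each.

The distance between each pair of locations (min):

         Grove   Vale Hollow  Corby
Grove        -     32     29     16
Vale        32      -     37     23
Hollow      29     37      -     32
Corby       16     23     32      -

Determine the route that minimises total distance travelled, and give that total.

There are 3 distinct closed tours to check (reversals are equivalent).
Grove → Vale → Hollow → Corby → Grove: 32+37+32+16 = 117
Grove → Vale → Corby → Hollow → Grove: 32+23+32+29 = 116
Grove → Hollow → Vale → Corby → Grove: 29+37+23+16 = 105
The minimum is 105.
One optimal route: Grove → Hollow → Vale → Corby → Grove (or its reverse).

Minimum total distance: 105 min.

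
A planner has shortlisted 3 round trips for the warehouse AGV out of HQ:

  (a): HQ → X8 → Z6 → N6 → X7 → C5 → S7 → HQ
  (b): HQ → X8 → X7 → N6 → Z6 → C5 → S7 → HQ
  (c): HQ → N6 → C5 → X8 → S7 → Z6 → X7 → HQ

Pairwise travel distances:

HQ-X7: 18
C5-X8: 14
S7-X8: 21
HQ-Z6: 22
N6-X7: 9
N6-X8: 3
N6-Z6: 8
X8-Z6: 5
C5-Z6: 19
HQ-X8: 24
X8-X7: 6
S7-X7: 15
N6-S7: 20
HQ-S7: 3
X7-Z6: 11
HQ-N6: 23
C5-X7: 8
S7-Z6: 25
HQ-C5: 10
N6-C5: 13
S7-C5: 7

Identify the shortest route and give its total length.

64 — (a) is the shortest.

(a): 24 + 5 + 8 + 9 + 8 + 7 + 3 = 64
(b): 24 + 6 + 9 + 8 + 19 + 7 + 3 = 76
(c): 23 + 13 + 14 + 21 + 25 + 11 + 18 = 125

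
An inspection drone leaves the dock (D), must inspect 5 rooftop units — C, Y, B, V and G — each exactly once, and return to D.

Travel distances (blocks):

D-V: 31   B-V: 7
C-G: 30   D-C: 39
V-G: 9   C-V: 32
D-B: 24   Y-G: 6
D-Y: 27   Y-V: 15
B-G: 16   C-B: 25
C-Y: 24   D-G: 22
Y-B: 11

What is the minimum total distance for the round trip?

Shortest round trip = 109 blocks.

There are 60 distinct closed tours to check (reversals are equivalent).
D-C-Y-B-V-G-D: 39+24+11+7+9+22 = 112
D-C-Y-B-G-V-D: 39+24+11+16+9+31 = 130
D-C-Y-V-B-G-D: 39+24+15+7+16+22 = 123
D-C-Y-V-G-B-D: 39+24+15+9+16+24 = 127
D-C-Y-G-B-V-D: 39+24+6+16+7+31 = 123
D-C-Y-G-V-B-D: 39+24+6+9+7+24 = 109
D-C-B-Y-V-G-D: 39+25+11+15+9+22 = 121
D-C-B-Y-G-V-D: 39+25+11+6+9+31 = 121
D-C-B-V-Y-G-D: 39+25+7+15+6+22 = 114
D-C-B-V-G-Y-D: 39+25+7+9+6+27 = 113
D-C-B-G-Y-V-D: 39+25+16+6+15+31 = 132
D-C-B-G-V-Y-D: 39+25+16+9+15+27 = 131
D-C-V-Y-B-G-D: 39+32+15+11+16+22 = 135
D-C-V-Y-G-B-D: 39+32+15+6+16+24 = 132
… (46 more)
The minimum is 109.
One optimal route: D → C → Y → G → V → B → D (or its reverse).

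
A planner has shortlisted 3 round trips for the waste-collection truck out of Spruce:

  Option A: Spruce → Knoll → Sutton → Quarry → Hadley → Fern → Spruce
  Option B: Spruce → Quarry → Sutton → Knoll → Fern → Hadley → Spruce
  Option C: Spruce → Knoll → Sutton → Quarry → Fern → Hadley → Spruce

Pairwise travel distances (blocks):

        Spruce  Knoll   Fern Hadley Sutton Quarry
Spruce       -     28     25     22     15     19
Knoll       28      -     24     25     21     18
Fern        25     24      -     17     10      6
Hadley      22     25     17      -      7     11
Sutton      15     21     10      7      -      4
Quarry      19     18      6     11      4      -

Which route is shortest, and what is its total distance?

Option A: 28 + 21 + 4 + 11 + 17 + 25 = 106
Option B: 19 + 4 + 21 + 24 + 17 + 22 = 107
Option C: 28 + 21 + 4 + 6 + 17 + 22 = 98

98 blocks — Option C is the shortest.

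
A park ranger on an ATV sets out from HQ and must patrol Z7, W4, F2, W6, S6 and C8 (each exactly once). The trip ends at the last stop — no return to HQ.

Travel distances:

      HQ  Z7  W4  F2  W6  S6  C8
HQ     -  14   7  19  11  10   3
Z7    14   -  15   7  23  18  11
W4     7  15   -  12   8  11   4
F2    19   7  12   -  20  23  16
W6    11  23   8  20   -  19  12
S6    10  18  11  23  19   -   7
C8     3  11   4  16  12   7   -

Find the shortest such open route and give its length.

There are 6! = 720 possible orderings.
HQ - Z7 - W4 - F2 - W6 - S6 - C8: 14+15+12+20+19+7 = 87
HQ - Z7 - W4 - F2 - W6 - C8 - S6: 14+15+12+20+12+7 = 80
HQ - Z7 - W4 - F2 - S6 - W6 - C8: 14+15+12+23+19+12 = 95
HQ - Z7 - W4 - F2 - S6 - C8 - W6: 14+15+12+23+7+12 = 83
HQ - Z7 - W4 - F2 - C8 - W6 - S6: 14+15+12+16+12+19 = 88
HQ - Z7 - W4 - F2 - C8 - S6 - W6: 14+15+12+16+7+19 = 83
HQ - Z7 - W4 - W6 - F2 - S6 - C8: 14+15+8+20+23+7 = 87
HQ - Z7 - W4 - W6 - F2 - C8 - S6: 14+15+8+20+16+7 = 80
… (712 more)
HQ - W6 - W4 - S6 - C8 - Z7 - F2: 11+8+11+7+11+7 = 55  ← best
The minimum is 55.
One shortest path: HQ → W6 → W4 → S6 → C8 → Z7 → F2.

55 — the minimum one-way total.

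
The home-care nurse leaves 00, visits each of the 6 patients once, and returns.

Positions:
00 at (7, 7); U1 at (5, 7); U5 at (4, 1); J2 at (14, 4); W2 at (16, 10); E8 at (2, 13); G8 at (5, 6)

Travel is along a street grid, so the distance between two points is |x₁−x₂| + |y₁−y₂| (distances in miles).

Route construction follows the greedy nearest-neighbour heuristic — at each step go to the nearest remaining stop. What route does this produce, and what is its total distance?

At 00 the remaining stops are U1 2, G8 3, U5 9, J2 10, E8 11, W2 12; go to U1.
At U1 the remaining stops are G8 1, U5 7, E8 9, J2 12, W2 14; go to G8.
At G8 the remaining stops are U5 6, E8 10, J2 11, W2 15; go to U5.
At U5 the remaining stops are J2 13, E8 14, W2 21; go to J2.
At J2 the remaining stops are W2 8, E8 21; go to W2.
At W2 the remaining stops are E8 17; go to E8.
Return E8→00: 11.
Total = 2 + 1 + 6 + 13 + 8 + 17 + 11 = 58.

Nearest-neighbour total = 58 miles; route 00 → U1 → G8 → U5 → J2 → W2 → E8 → 00.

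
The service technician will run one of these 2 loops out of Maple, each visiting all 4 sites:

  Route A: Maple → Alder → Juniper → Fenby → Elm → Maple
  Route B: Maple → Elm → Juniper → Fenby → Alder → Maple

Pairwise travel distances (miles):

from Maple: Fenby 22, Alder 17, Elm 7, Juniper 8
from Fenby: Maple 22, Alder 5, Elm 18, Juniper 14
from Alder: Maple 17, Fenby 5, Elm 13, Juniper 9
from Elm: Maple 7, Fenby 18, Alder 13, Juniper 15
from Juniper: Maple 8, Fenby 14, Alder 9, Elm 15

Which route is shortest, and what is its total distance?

58 miles — Route B is the shortest.

Route A: 17 + 9 + 14 + 18 + 7 = 65
Route B: 7 + 15 + 14 + 5 + 17 = 58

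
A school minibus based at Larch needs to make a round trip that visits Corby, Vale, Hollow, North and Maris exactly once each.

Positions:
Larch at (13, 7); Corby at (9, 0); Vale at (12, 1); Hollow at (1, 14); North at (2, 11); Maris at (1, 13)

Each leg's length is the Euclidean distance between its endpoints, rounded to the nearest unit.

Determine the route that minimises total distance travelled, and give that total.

Minimum total distance: 39.

There are 60 distinct closed tours to check (reversals are equivalent).
Larch - Corby - Vale - Hollow - North - Maris - Larch: 8+3+17+3+2+13 = 46
Larch - Corby - Vale - Hollow - Maris - North - Larch: 8+3+17+1+2+12 = 43
Larch - Corby - Vale - North - Hollow - Maris - Larch: 8+3+14+3+1+13 = 42
Larch - Corby - Vale - North - Maris - Hollow - Larch: 8+3+14+2+1+14 = 42
Larch - Corby - Vale - Maris - Hollow - North - Larch: 8+3+16+1+3+12 = 43
Larch - Corby - Vale - Maris - North - Hollow - Larch: 8+3+16+2+3+14 = 46
Larch - Corby - Hollow - Vale - North - Maris - Larch: 8+16+17+14+2+13 = 70
Larch - Corby - Hollow - Vale - Maris - North - Larch: 8+16+17+16+2+12 = 71
Larch - Corby - Hollow - North - Vale - Maris - Larch: 8+16+3+14+16+13 = 70
Larch - Corby - Hollow - North - Maris - Vale - Larch: 8+16+3+2+16+6 = 51
Larch - Corby - Hollow - Maris - Vale - North - Larch: 8+16+1+16+14+12 = 67
Larch - Corby - Hollow - Maris - North - Vale - Larch: 8+16+1+2+14+6 = 47
Larch - Corby - North - Vale - Hollow - Maris - Larch: 8+13+14+17+1+13 = 66
Larch - Corby - North - Vale - Maris - Hollow - Larch: 8+13+14+16+1+14 = 66
… (46 more)
Larch - Vale - Corby - North - Hollow - Maris - Larch: 6+3+13+3+1+13 = 39  ← best
The minimum is 39.
One optimal route: Larch → Vale → Corby → North → Hollow → Maris → Larch (or its reverse).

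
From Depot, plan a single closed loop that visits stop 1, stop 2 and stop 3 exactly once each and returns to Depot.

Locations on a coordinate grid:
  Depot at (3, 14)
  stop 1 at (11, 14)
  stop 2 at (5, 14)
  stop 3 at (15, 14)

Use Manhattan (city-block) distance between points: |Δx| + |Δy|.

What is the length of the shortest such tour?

There are 3 distinct closed tours to check (reversals are equivalent).
Depot-stop 1-stop 2-stop 3-Depot: 8+6+10+12 = 36
Depot-stop 1-stop 3-stop 2-Depot: 8+4+10+2 = 24
Depot-stop 2-stop 1-stop 3-Depot: 2+6+4+12 = 24
The minimum is 24.
One optimal route: Depot → stop 1 → stop 3 → stop 2 → Depot (or its reverse).

24 — the shortest possible round trip.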